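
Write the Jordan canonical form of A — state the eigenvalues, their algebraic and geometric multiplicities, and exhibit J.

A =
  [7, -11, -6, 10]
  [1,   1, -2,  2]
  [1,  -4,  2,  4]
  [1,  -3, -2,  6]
J_3(4) ⊕ J_1(4)

The characteristic polynomial is
  det(x·I − A) = x^4 - 16*x^3 + 96*x^2 - 256*x + 256 = (x - 4)^4

Eigenvalues and multiplicities (the geometric multiplicity of λ is n − rank(A − λI), which equals the number of Jordan blocks for λ):
  λ = 4: algebraic multiplicity = 4, geometric multiplicity = 2

Determining the block sizes for each eigenvalue:
  λ = 4: with am = 4 and gm = 2, the partition is not yet determined (e.g. several partitions of 4 into 2 parts exist). Let N = A − (4)·I. Computing rank(N^1) = 2, rank(N^2) = 1, rank(N^3) = 0; the number of blocks of size ≥ j is rank(N^{j−1}) − rank(N^j), giving [2, 1, 1]. So we have 1 block(s) of size 3, 1 block(s) of size 1 → block sizes [3, 1]

Assembling the blocks gives a Jordan form
J =
  [4, 1, 0, 0]
  [0, 4, 1, 0]
  [0, 0, 4, 0]
  [0, 0, 0, 4]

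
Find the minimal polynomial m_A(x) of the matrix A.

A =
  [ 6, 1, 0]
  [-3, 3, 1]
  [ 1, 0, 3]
x^3 - 12*x^2 + 48*x - 64

The characteristic polynomial is χ_A(x) = (x - 4)^3, so the eigenvalues are known. The minimal polynomial is
  m_A(x) = Π_λ (x − λ)^{k_λ}
where k_λ is the size of the *largest* Jordan block for λ (equivalently, the smallest k with (A − λI)^k v = 0 for every generalised eigenvector v of λ).

  λ = 4: largest Jordan block has size 3, contributing (x − 4)^3

So m_A(x) = (x - 4)^3 = x^3 - 12*x^2 + 48*x - 64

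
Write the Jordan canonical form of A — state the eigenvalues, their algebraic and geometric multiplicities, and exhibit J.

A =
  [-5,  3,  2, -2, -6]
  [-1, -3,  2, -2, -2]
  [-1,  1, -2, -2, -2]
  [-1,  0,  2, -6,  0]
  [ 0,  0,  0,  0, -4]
J_3(-4) ⊕ J_1(-4) ⊕ J_1(-4)

The characteristic polynomial is
  det(x·I − A) = x^5 + 20*x^4 + 160*x^3 + 640*x^2 + 1280*x + 1024 = (x + 4)^5

Eigenvalues and multiplicities (the geometric multiplicity of λ is n − rank(A − λI), which equals the number of Jordan blocks for λ):
  λ = -4: algebraic multiplicity = 5, geometric multiplicity = 3

Determining the block sizes for each eigenvalue:
  λ = -4: with am = 5 and gm = 3, the partition is not yet determined (e.g. several partitions of 5 into 3 parts exist). Let N = A − (-4)·I. Computing rank(N^1) = 2, rank(N^2) = 1, rank(N^3) = 0; the number of blocks of size ≥ j is rank(N^{j−1}) − rank(N^j), giving [3, 1, 1]. So we have 1 block(s) of size 3, 2 block(s) of size 1 → block sizes [3, 1, 1]

Assembling the blocks gives a Jordan form
J =
  [-4,  1,  0,  0,  0]
  [ 0, -4,  1,  0,  0]
  [ 0,  0, -4,  0,  0]
  [ 0,  0,  0, -4,  0]
  [ 0,  0,  0,  0, -4]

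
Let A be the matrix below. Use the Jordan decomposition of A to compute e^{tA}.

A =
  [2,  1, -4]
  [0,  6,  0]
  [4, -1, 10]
e^{tA} =
  [-4*t*exp(6*t) + exp(6*t), t*exp(6*t), -4*t*exp(6*t)]
  [0, exp(6*t), 0]
  [4*t*exp(6*t), -t*exp(6*t), 4*t*exp(6*t) + exp(6*t)]

Strategy: write A = P · J · P⁻¹ where J is a Jordan canonical form, so e^{tA} = P · e^{tJ} · P⁻¹, and e^{tJ} can be computed block-by-block.

A has Jordan form
J =
  [6, 1, 0]
  [0, 6, 0]
  [0, 0, 6]
(up to reordering of blocks).

Per-block formulas:
  For a 1×1 block at λ = 6: exp(t · [6]) = [e^(6t)].
  For a 2×2 Jordan block J_2(6): exp(t · J_2(6)) = e^(6t)·(I + t·N), where N is the 2×2 nilpotent shift.

After assembling e^{tJ} and conjugating by P, we get:

e^{tA} =
  [-4*t*exp(6*t) + exp(6*t), t*exp(6*t), -4*t*exp(6*t)]
  [0, exp(6*t), 0]
  [4*t*exp(6*t), -t*exp(6*t), 4*t*exp(6*t) + exp(6*t)]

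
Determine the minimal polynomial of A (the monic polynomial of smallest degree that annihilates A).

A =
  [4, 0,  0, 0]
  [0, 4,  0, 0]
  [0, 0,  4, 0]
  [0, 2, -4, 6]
x^2 - 10*x + 24

The characteristic polynomial is χ_A(x) = (x - 6)*(x - 4)^3, so the eigenvalues are known. The minimal polynomial is
  m_A(x) = Π_λ (x − λ)^{k_λ}
where k_λ is the size of the *largest* Jordan block for λ (equivalently, the smallest k with (A − λI)^k v = 0 for every generalised eigenvector v of λ).

  λ = 4: largest Jordan block has size 1, contributing (x − 4)
  λ = 6: largest Jordan block has size 1, contributing (x − 6)

So m_A(x) = (x - 6)*(x - 4) = x^2 - 10*x + 24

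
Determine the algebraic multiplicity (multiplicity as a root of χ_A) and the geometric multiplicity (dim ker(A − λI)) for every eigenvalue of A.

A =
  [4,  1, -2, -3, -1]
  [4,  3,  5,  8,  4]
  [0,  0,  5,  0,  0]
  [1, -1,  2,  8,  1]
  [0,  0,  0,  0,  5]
λ = 5: alg = 5, geom = 3

Step 1 — factor the characteristic polynomial to read off the algebraic multiplicities:
  χ_A(x) = (x - 5)^5

Step 2 — compute geometric multiplicities via the rank-nullity identity g(λ) = n − rank(A − λI):
  rank(A − (5)·I) = 2, so dim ker(A − (5)·I) = n − 2 = 3

Summary:
  λ = 5: algebraic multiplicity = 5, geometric multiplicity = 3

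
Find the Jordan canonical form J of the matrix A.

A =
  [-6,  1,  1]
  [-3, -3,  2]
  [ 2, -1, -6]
J_3(-5)

The characteristic polynomial is
  det(x·I − A) = x^3 + 15*x^2 + 75*x + 125 = (x + 5)^3

Eigenvalues and multiplicities (the geometric multiplicity of λ is n − rank(A − λI), which equals the number of Jordan blocks for λ):
  λ = -5: algebraic multiplicity = 3, geometric multiplicity = 1

Determining the block sizes for each eigenvalue:
  λ = -5: one block (gm = 1), so the single block has size am = 3 → block sizes [3]

Assembling the blocks gives a Jordan form
J =
  [-5,  1,  0]
  [ 0, -5,  1]
  [ 0,  0, -5]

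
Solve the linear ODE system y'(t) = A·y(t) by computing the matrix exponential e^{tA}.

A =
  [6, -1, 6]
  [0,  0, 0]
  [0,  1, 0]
e^{tA} =
  [exp(6*t), -t, exp(6*t) - 1]
  [0, 1, 0]
  [0, t, 1]

Strategy: write A = P · J · P⁻¹ where J is a Jordan canonical form, so e^{tA} = P · e^{tJ} · P⁻¹, and e^{tJ} can be computed block-by-block.

A has Jordan form
J =
  [0, 1, 0]
  [0, 0, 0]
  [0, 0, 6]
(up to reordering of blocks).

Per-block formulas:
  For a 1×1 block at λ = 6: exp(t · [6]) = [e^(6t)].
  For a 2×2 Jordan block J_2(0): exp(t · J_2(0)) = e^(0t)·(I + t·N), where N is the 2×2 nilpotent shift.

After assembling e^{tJ} and conjugating by P, we get:

e^{tA} =
  [exp(6*t), -t, exp(6*t) - 1]
  [0, 1, 0]
  [0, t, 1]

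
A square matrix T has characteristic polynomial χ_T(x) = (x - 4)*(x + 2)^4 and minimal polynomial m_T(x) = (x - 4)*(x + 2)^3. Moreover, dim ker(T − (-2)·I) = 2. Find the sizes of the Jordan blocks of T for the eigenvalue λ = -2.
Block sizes for λ = -2: [3, 1]

Step 1 — from the characteristic polynomial, algebraic multiplicity of λ = -2 is 4. From dim ker(T − (-2)·I) = 2, there are exactly 2 Jordan blocks for λ = -2.
Step 2 — from the minimal polynomial, the factor (x + 2)^3 tells us the largest block for λ = -2 has size 3.
Step 3 — with total size 4, 2 blocks, and largest block 3, the block sizes (in nonincreasing order) are [3, 1].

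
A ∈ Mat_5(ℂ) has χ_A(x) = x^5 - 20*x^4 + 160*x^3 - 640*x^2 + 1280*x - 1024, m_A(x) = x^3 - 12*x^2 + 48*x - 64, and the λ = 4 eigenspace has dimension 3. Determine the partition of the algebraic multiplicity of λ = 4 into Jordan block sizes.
Block sizes for λ = 4: [3, 1, 1]

Step 1 — from the characteristic polynomial, algebraic multiplicity of λ = 4 is 5. From dim ker(A − (4)·I) = 3, there are exactly 3 Jordan blocks for λ = 4.
Step 2 — from the minimal polynomial, the factor (x − 4)^3 tells us the largest block for λ = 4 has size 3.
Step 3 — with total size 5, 3 blocks, and largest block 3, the block sizes (in nonincreasing order) are [3, 1, 1].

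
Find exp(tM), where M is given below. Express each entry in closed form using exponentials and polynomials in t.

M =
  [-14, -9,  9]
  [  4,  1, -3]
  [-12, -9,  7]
e^{tM} =
  [-12*t*exp(-2*t) + exp(-2*t), -9*t*exp(-2*t), 9*t*exp(-2*t)]
  [4*t*exp(-2*t), 3*t*exp(-2*t) + exp(-2*t), -3*t*exp(-2*t)]
  [-12*t*exp(-2*t), -9*t*exp(-2*t), 9*t*exp(-2*t) + exp(-2*t)]

Strategy: write M = P · J · P⁻¹ where J is a Jordan canonical form, so e^{tM} = P · e^{tJ} · P⁻¹, and e^{tJ} can be computed block-by-block.

M has Jordan form
J =
  [-2,  1,  0]
  [ 0, -2,  0]
  [ 0,  0, -2]
(up to reordering of blocks).

Per-block formulas:
  For a 2×2 Jordan block J_2(-2): exp(t · J_2(-2)) = e^(-2t)·(I + t·N), where N is the 2×2 nilpotent shift.
  For a 1×1 block at λ = -2: exp(t · [-2]) = [e^(-2t)].

After assembling e^{tJ} and conjugating by P, we get:

e^{tM} =
  [-12*t*exp(-2*t) + exp(-2*t), -9*t*exp(-2*t), 9*t*exp(-2*t)]
  [4*t*exp(-2*t), 3*t*exp(-2*t) + exp(-2*t), -3*t*exp(-2*t)]
  [-12*t*exp(-2*t), -9*t*exp(-2*t), 9*t*exp(-2*t) + exp(-2*t)]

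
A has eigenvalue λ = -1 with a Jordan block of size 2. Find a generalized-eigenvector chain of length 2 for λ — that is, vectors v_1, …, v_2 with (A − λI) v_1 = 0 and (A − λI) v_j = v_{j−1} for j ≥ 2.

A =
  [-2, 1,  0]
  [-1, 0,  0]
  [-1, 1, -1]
A Jordan chain for λ = -1 of length 2:
v_1 = (-1, -1, -1)ᵀ
v_2 = (1, 0, 0)ᵀ

Let N = A − (-1)·I. We want v_2 with N^2 v_2 = 0 but N^1 v_2 ≠ 0; then v_{j-1} := N · v_j for j = 2, …, 2.

Pick v_2 = (1, 0, 0)ᵀ.
Then v_1 = N · v_2 = (-1, -1, -1)ᵀ.

Sanity check: (A − (-1)·I) v_1 = (0, 0, 0)ᵀ = 0. ✓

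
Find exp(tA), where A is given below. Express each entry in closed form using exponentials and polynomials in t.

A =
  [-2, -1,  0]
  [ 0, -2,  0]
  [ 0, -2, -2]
e^{tA} =
  [exp(-2*t), -t*exp(-2*t), 0]
  [0, exp(-2*t), 0]
  [0, -2*t*exp(-2*t), exp(-2*t)]

Strategy: write A = P · J · P⁻¹ where J is a Jordan canonical form, so e^{tA} = P · e^{tJ} · P⁻¹, and e^{tJ} can be computed block-by-block.

A has Jordan form
J =
  [-2,  1,  0]
  [ 0, -2,  0]
  [ 0,  0, -2]
(up to reordering of blocks).

Per-block formulas:
  For a 2×2 Jordan block J_2(-2): exp(t · J_2(-2)) = e^(-2t)·(I + t·N), where N is the 2×2 nilpotent shift.
  For a 1×1 block at λ = -2: exp(t · [-2]) = [e^(-2t)].

After assembling e^{tJ} and conjugating by P, we get:

e^{tA} =
  [exp(-2*t), -t*exp(-2*t), 0]
  [0, exp(-2*t), 0]
  [0, -2*t*exp(-2*t), exp(-2*t)]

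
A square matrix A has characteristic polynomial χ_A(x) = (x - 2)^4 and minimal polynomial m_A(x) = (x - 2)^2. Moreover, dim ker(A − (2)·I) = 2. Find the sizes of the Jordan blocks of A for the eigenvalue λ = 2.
Block sizes for λ = 2: [2, 2]

Step 1 — from the characteristic polynomial, algebraic multiplicity of λ = 2 is 4. From dim ker(A − (2)·I) = 2, there are exactly 2 Jordan blocks for λ = 2.
Step 2 — from the minimal polynomial, the factor (x − 2)^2 tells us the largest block for λ = 2 has size 2.
Step 3 — with total size 4, 2 blocks, and largest block 2, the block sizes (in nonincreasing order) are [2, 2].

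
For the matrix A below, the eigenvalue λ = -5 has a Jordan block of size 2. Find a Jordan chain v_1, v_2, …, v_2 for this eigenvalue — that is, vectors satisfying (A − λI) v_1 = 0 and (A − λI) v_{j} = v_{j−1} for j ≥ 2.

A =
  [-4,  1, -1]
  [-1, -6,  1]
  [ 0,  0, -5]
A Jordan chain for λ = -5 of length 2:
v_1 = (1, -1, 0)ᵀ
v_2 = (1, 0, 0)ᵀ

Let N = A − (-5)·I. We want v_2 with N^2 v_2 = 0 but N^1 v_2 ≠ 0; then v_{j-1} := N · v_j for j = 2, …, 2.

Pick v_2 = (1, 0, 0)ᵀ.
Then v_1 = N · v_2 = (1, -1, 0)ᵀ.

Sanity check: (A − (-5)·I) v_1 = (0, 0, 0)ᵀ = 0. ✓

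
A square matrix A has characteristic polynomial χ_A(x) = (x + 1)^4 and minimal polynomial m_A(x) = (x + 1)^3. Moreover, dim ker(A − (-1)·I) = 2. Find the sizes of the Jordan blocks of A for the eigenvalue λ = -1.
Block sizes for λ = -1: [3, 1]

Step 1 — from the characteristic polynomial, algebraic multiplicity of λ = -1 is 4. From dim ker(A − (-1)·I) = 2, there are exactly 2 Jordan blocks for λ = -1.
Step 2 — from the minimal polynomial, the factor (x + 1)^3 tells us the largest block for λ = -1 has size 3.
Step 3 — with total size 4, 2 blocks, and largest block 3, the block sizes (in nonincreasing order) are [3, 1].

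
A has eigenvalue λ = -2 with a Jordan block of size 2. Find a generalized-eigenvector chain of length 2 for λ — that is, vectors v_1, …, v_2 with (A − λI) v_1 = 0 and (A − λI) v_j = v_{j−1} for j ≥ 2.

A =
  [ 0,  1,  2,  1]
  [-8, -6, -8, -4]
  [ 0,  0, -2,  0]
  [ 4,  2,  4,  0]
A Jordan chain for λ = -2 of length 2:
v_1 = (2, -8, 0, 4)ᵀ
v_2 = (1, 0, 0, 0)ᵀ

Let N = A − (-2)·I. We want v_2 with N^2 v_2 = 0 but N^1 v_2 ≠ 0; then v_{j-1} := N · v_j for j = 2, …, 2.

Pick v_2 = (1, 0, 0, 0)ᵀ.
Then v_1 = N · v_2 = (2, -8, 0, 4)ᵀ.

Sanity check: (A − (-2)·I) v_1 = (0, 0, 0, 0)ᵀ = 0. ✓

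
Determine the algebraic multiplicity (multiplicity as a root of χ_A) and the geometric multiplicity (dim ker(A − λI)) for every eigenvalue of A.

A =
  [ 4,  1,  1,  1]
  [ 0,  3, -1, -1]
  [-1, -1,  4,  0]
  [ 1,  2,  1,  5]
λ = 4: alg = 4, geom = 2

Step 1 — factor the characteristic polynomial to read off the algebraic multiplicities:
  χ_A(x) = (x - 4)^4

Step 2 — compute geometric multiplicities via the rank-nullity identity g(λ) = n − rank(A − λI):
  rank(A − (4)·I) = 2, so dim ker(A − (4)·I) = n − 2 = 2

Summary:
  λ = 4: algebraic multiplicity = 4, geometric multiplicity = 2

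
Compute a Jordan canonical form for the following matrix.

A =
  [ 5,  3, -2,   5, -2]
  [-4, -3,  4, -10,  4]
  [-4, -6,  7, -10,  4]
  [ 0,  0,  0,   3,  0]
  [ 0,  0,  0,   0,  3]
J_2(3) ⊕ J_1(3) ⊕ J_1(3) ⊕ J_1(3)

The characteristic polynomial is
  det(x·I − A) = x^5 - 15*x^4 + 90*x^3 - 270*x^2 + 405*x - 243 = (x - 3)^5

Eigenvalues and multiplicities (the geometric multiplicity of λ is n − rank(A − λI), which equals the number of Jordan blocks for λ):
  λ = 3: algebraic multiplicity = 5, geometric multiplicity = 4

Determining the block sizes for each eigenvalue:
  λ = 3: 4 blocks summing to 5 forces exactly one block of size 2 and the rest size 1 → block sizes [2, 1, 1, 1]

Assembling the blocks gives a Jordan form
J =
  [3, 1, 0, 0, 0]
  [0, 3, 0, 0, 0]
  [0, 0, 3, 0, 0]
  [0, 0, 0, 3, 0]
  [0, 0, 0, 0, 3]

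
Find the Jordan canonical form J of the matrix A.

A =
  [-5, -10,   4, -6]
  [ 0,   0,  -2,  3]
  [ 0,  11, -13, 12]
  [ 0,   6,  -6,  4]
J_1(-5) ⊕ J_1(-5) ⊕ J_2(-2)

The characteristic polynomial is
  det(x·I − A) = x^4 + 14*x^3 + 69*x^2 + 140*x + 100 = (x + 2)^2*(x + 5)^2

Eigenvalues and multiplicities (the geometric multiplicity of λ is n − rank(A − λI), which equals the number of Jordan blocks for λ):
  λ = -5: algebraic multiplicity = 2, geometric multiplicity = 2
  λ = -2: algebraic multiplicity = 2, geometric multiplicity = 1

Determining the block sizes for each eigenvalue:
  λ = -5: gm = am = 2, so every block has size 1 → block sizes [1, 1]
  λ = -2: one block (gm = 1), so the single block has size am = 2 → block sizes [2]

Assembling the blocks gives a Jordan form
J =
  [-5,  0,  0,  0]
  [ 0, -5,  0,  0]
  [ 0,  0, -2,  1]
  [ 0,  0,  0, -2]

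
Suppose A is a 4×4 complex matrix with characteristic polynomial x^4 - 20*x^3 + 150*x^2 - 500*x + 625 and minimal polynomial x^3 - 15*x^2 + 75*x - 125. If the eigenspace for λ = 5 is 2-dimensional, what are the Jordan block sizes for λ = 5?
Block sizes for λ = 5: [3, 1]

Step 1 — from the characteristic polynomial, algebraic multiplicity of λ = 5 is 4. From dim ker(A − (5)·I) = 2, there are exactly 2 Jordan blocks for λ = 5.
Step 2 — from the minimal polynomial, the factor (x − 5)^3 tells us the largest block for λ = 5 has size 3.
Step 3 — with total size 4, 2 blocks, and largest block 3, the block sizes (in nonincreasing order) are [3, 1].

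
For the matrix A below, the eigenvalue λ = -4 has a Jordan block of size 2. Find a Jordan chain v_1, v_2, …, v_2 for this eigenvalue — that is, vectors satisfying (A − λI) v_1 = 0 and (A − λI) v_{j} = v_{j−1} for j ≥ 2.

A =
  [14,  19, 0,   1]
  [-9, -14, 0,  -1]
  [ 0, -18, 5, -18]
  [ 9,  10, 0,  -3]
A Jordan chain for λ = -4 of length 2:
v_1 = (-1, 1, 0, -1)ᵀ
v_2 = (1, -1, -2, 0)ᵀ

Let N = A − (-4)·I. We want v_2 with N^2 v_2 = 0 but N^1 v_2 ≠ 0; then v_{j-1} := N · v_j for j = 2, …, 2.

Pick v_2 = (1, -1, -2, 0)ᵀ.
Then v_1 = N · v_2 = (-1, 1, 0, -1)ᵀ.

Sanity check: (A − (-4)·I) v_1 = (0, 0, 0, 0)ᵀ = 0. ✓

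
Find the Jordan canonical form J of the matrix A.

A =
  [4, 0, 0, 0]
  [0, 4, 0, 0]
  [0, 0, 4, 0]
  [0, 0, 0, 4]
J_1(4) ⊕ J_1(4) ⊕ J_1(4) ⊕ J_1(4)

The characteristic polynomial is
  det(x·I − A) = x^4 - 16*x^3 + 96*x^2 - 256*x + 256 = (x - 4)^4

Eigenvalues and multiplicities (the geometric multiplicity of λ is n − rank(A − λI), which equals the number of Jordan blocks for λ):
  λ = 4: algebraic multiplicity = 4, geometric multiplicity = 4

Determining the block sizes for each eigenvalue:
  λ = 4: gm = am = 4, so every block has size 1 → block sizes [1, 1, 1, 1]

Assembling the blocks gives a Jordan form
J =
  [4, 0, 0, 0]
  [0, 4, 0, 0]
  [0, 0, 4, 0]
  [0, 0, 0, 4]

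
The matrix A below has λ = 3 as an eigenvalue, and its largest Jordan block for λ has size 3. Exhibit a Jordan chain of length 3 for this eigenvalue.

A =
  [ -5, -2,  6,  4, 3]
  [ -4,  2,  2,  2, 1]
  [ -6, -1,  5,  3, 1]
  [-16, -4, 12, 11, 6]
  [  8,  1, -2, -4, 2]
A Jordan chain for λ = 3 of length 3:
v_1 = (-4, 0, 0, -8, 0)ᵀ
v_2 = (-8, -4, -6, -16, 8)ᵀ
v_3 = (1, 0, 0, 0, 0)ᵀ

Let N = A − (3)·I. We want v_3 with N^3 v_3 = 0 but N^2 v_3 ≠ 0; then v_{j-1} := N · v_j for j = 3, …, 2.

Pick v_3 = (1, 0, 0, 0, 0)ᵀ.
Then v_2 = N · v_3 = (-8, -4, -6, -16, 8)ᵀ.
Then v_1 = N · v_2 = (-4, 0, 0, -8, 0)ᵀ.

Sanity check: (A − (3)·I) v_1 = (0, 0, 0, 0, 0)ᵀ = 0. ✓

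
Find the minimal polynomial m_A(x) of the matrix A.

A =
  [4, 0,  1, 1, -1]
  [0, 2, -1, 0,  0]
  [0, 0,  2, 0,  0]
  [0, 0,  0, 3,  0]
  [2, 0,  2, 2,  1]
x^3 - 7*x^2 + 16*x - 12

The characteristic polynomial is χ_A(x) = (x - 3)^2*(x - 2)^3, so the eigenvalues are known. The minimal polynomial is
  m_A(x) = Π_λ (x − λ)^{k_λ}
where k_λ is the size of the *largest* Jordan block for λ (equivalently, the smallest k with (A − λI)^k v = 0 for every generalised eigenvector v of λ).

  λ = 2: largest Jordan block has size 2, contributing (x − 2)^2
  λ = 3: largest Jordan block has size 1, contributing (x − 3)

So m_A(x) = (x - 3)*(x - 2)^2 = x^3 - 7*x^2 + 16*x - 12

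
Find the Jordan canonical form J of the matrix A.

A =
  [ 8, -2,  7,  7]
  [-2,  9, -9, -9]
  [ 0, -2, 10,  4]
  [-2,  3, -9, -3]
J_3(6) ⊕ J_1(6)

The characteristic polynomial is
  det(x·I − A) = x^4 - 24*x^3 + 216*x^2 - 864*x + 1296 = (x - 6)^4

Eigenvalues and multiplicities (the geometric multiplicity of λ is n − rank(A − λI), which equals the number of Jordan blocks for λ):
  λ = 6: algebraic multiplicity = 4, geometric multiplicity = 2

Determining the block sizes for each eigenvalue:
  λ = 6: with am = 4 and gm = 2, the partition is not yet determined (e.g. several partitions of 4 into 2 parts exist). Let N = A − (6)·I. Computing rank(N^1) = 2, rank(N^2) = 1, rank(N^3) = 0; the number of blocks of size ≥ j is rank(N^{j−1}) − rank(N^j), giving [2, 1, 1]. So we have 1 block(s) of size 3, 1 block(s) of size 1 → block sizes [3, 1]

Assembling the blocks gives a Jordan form
J =
  [6, 1, 0, 0]
  [0, 6, 1, 0]
  [0, 0, 6, 0]
  [0, 0, 0, 6]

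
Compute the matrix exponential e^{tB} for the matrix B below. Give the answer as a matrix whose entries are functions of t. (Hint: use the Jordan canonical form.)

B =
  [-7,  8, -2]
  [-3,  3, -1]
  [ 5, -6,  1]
e^{tB} =
  [t^2*exp(-t) - 6*t*exp(-t) + exp(-t), -2*t^2*exp(-t) + 8*t*exp(-t), -2*t*exp(-t)]
  [t^2*exp(-t)/2 - 3*t*exp(-t), -t^2*exp(-t) + 4*t*exp(-t) + exp(-t), -t*exp(-t)]
  [-t^2*exp(-t) + 5*t*exp(-t), 2*t^2*exp(-t) - 6*t*exp(-t), 2*t*exp(-t) + exp(-t)]

Strategy: write B = P · J · P⁻¹ where J is a Jordan canonical form, so e^{tB} = P · e^{tJ} · P⁻¹, and e^{tJ} can be computed block-by-block.

B has Jordan form
J =
  [-1,  1,  0]
  [ 0, -1,  1]
  [ 0,  0, -1]
(up to reordering of blocks).

Per-block formulas:
  For a 3×3 Jordan block J_3(-1): exp(t · J_3(-1)) = e^(-1t)·(I + t·N + (t^2/2)·N^2), where N is the 3×3 nilpotent shift.

After assembling e^{tJ} and conjugating by P, we get:

e^{tB} =
  [t^2*exp(-t) - 6*t*exp(-t) + exp(-t), -2*t^2*exp(-t) + 8*t*exp(-t), -2*t*exp(-t)]
  [t^2*exp(-t)/2 - 3*t*exp(-t), -t^2*exp(-t) + 4*t*exp(-t) + exp(-t), -t*exp(-t)]
  [-t^2*exp(-t) + 5*t*exp(-t), 2*t^2*exp(-t) - 6*t*exp(-t), 2*t*exp(-t) + exp(-t)]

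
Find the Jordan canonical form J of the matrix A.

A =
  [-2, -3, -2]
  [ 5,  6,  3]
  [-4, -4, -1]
J_3(1)

The characteristic polynomial is
  det(x·I − A) = x^3 - 3*x^2 + 3*x - 1 = (x - 1)^3

Eigenvalues and multiplicities (the geometric multiplicity of λ is n − rank(A − λI), which equals the number of Jordan blocks for λ):
  λ = 1: algebraic multiplicity = 3, geometric multiplicity = 1

Determining the block sizes for each eigenvalue:
  λ = 1: one block (gm = 1), so the single block has size am = 3 → block sizes [3]

Assembling the blocks gives a Jordan form
J =
  [1, 1, 0]
  [0, 1, 1]
  [0, 0, 1]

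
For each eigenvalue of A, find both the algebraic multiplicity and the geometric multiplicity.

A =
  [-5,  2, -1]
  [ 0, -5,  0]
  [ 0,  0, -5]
λ = -5: alg = 3, geom = 2

Step 1 — factor the characteristic polynomial to read off the algebraic multiplicities:
  χ_A(x) = (x + 5)^3

Step 2 — compute geometric multiplicities via the rank-nullity identity g(λ) = n − rank(A − λI):
  rank(A − (-5)·I) = 1, so dim ker(A − (-5)·I) = n − 1 = 2

Summary:
  λ = -5: algebraic multiplicity = 3, geometric multiplicity = 2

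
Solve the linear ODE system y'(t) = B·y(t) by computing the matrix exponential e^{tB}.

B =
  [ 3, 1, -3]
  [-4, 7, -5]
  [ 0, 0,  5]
e^{tB} =
  [-2*t*exp(5*t) + exp(5*t), t*exp(5*t), t^2*exp(5*t)/2 - 3*t*exp(5*t)]
  [-4*t*exp(5*t), 2*t*exp(5*t) + exp(5*t), t^2*exp(5*t) - 5*t*exp(5*t)]
  [0, 0, exp(5*t)]

Strategy: write B = P · J · P⁻¹ where J is a Jordan canonical form, so e^{tB} = P · e^{tJ} · P⁻¹, and e^{tJ} can be computed block-by-block.

B has Jordan form
J =
  [5, 1, 0]
  [0, 5, 1]
  [0, 0, 5]
(up to reordering of blocks).

Per-block formulas:
  For a 3×3 Jordan block J_3(5): exp(t · J_3(5)) = e^(5t)·(I + t·N + (t^2/2)·N^2), where N is the 3×3 nilpotent shift.

After assembling e^{tJ} and conjugating by P, we get:

e^{tB} =
  [-2*t*exp(5*t) + exp(5*t), t*exp(5*t), t^2*exp(5*t)/2 - 3*t*exp(5*t)]
  [-4*t*exp(5*t), 2*t*exp(5*t) + exp(5*t), t^2*exp(5*t) - 5*t*exp(5*t)]
  [0, 0, exp(5*t)]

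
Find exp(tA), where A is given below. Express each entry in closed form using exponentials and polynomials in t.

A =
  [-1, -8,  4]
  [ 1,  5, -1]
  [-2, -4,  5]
e^{tA} =
  [-4*t*exp(3*t) + exp(3*t), -8*t*exp(3*t), 4*t*exp(3*t)]
  [t*exp(3*t), 2*t*exp(3*t) + exp(3*t), -t*exp(3*t)]
  [-2*t*exp(3*t), -4*t*exp(3*t), 2*t*exp(3*t) + exp(3*t)]

Strategy: write A = P · J · P⁻¹ where J is a Jordan canonical form, so e^{tA} = P · e^{tJ} · P⁻¹, and e^{tJ} can be computed block-by-block.

A has Jordan form
J =
  [3, 1, 0]
  [0, 3, 0]
  [0, 0, 3]
(up to reordering of blocks).

Per-block formulas:
  For a 2×2 Jordan block J_2(3): exp(t · J_2(3)) = e^(3t)·(I + t·N), where N is the 2×2 nilpotent shift.
  For a 1×1 block at λ = 3: exp(t · [3]) = [e^(3t)].

After assembling e^{tJ} and conjugating by P, we get:

e^{tA} =
  [-4*t*exp(3*t) + exp(3*t), -8*t*exp(3*t), 4*t*exp(3*t)]
  [t*exp(3*t), 2*t*exp(3*t) + exp(3*t), -t*exp(3*t)]
  [-2*t*exp(3*t), -4*t*exp(3*t), 2*t*exp(3*t) + exp(3*t)]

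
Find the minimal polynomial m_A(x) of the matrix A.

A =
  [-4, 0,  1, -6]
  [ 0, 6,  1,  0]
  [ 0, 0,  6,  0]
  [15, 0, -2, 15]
x^3 - 17*x^2 + 96*x - 180

The characteristic polynomial is χ_A(x) = (x - 6)^3*(x - 5), so the eigenvalues are known. The minimal polynomial is
  m_A(x) = Π_λ (x − λ)^{k_λ}
where k_λ is the size of the *largest* Jordan block for λ (equivalently, the smallest k with (A − λI)^k v = 0 for every generalised eigenvector v of λ).

  λ = 5: largest Jordan block has size 1, contributing (x − 5)
  λ = 6: largest Jordan block has size 2, contributing (x − 6)^2

So m_A(x) = (x - 6)^2*(x - 5) = x^3 - 17*x^2 + 96*x - 180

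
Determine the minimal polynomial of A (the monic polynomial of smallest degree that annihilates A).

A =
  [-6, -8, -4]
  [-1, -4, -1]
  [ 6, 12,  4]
x^2 + 4*x + 4

The characteristic polynomial is χ_A(x) = (x + 2)^3, so the eigenvalues are known. The minimal polynomial is
  m_A(x) = Π_λ (x − λ)^{k_λ}
where k_λ is the size of the *largest* Jordan block for λ (equivalently, the smallest k with (A − λI)^k v = 0 for every generalised eigenvector v of λ).

  λ = -2: largest Jordan block has size 2, contributing (x + 2)^2

So m_A(x) = (x + 2)^2 = x^2 + 4*x + 4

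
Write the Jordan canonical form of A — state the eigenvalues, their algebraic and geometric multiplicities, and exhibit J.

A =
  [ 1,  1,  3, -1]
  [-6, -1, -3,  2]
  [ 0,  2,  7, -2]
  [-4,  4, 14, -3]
J_3(1) ⊕ J_1(1)

The characteristic polynomial is
  det(x·I − A) = x^4 - 4*x^3 + 6*x^2 - 4*x + 1 = (x - 1)^4

Eigenvalues and multiplicities (the geometric multiplicity of λ is n − rank(A − λI), which equals the number of Jordan blocks for λ):
  λ = 1: algebraic multiplicity = 4, geometric multiplicity = 2

Determining the block sizes for each eigenvalue:
  λ = 1: with am = 4 and gm = 2, the partition is not yet determined (e.g. several partitions of 4 into 2 parts exist). Let N = A − (1)·I. Computing rank(N^1) = 2, rank(N^2) = 1, rank(N^3) = 0; the number of blocks of size ≥ j is rank(N^{j−1}) − rank(N^j), giving [2, 1, 1]. So we have 1 block(s) of size 3, 1 block(s) of size 1 → block sizes [3, 1]

Assembling the blocks gives a Jordan form
J =
  [1, 1, 0, 0]
  [0, 1, 1, 0]
  [0, 0, 1, 0]
  [0, 0, 0, 1]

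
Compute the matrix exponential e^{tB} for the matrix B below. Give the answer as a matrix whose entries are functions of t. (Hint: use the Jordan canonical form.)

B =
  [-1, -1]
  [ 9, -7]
e^{tB} =
  [3*t*exp(-4*t) + exp(-4*t), -t*exp(-4*t)]
  [9*t*exp(-4*t), -3*t*exp(-4*t) + exp(-4*t)]

Strategy: write B = P · J · P⁻¹ where J is a Jordan canonical form, so e^{tB} = P · e^{tJ} · P⁻¹, and e^{tJ} can be computed block-by-block.

B has Jordan form
J =
  [-4,  1]
  [ 0, -4]
(up to reordering of blocks).

Per-block formulas:
  For a 2×2 Jordan block J_2(-4): exp(t · J_2(-4)) = e^(-4t)·(I + t·N), where N is the 2×2 nilpotent shift.

After assembling e^{tJ} and conjugating by P, we get:

e^{tB} =
  [3*t*exp(-4*t) + exp(-4*t), -t*exp(-4*t)]
  [9*t*exp(-4*t), -3*t*exp(-4*t) + exp(-4*t)]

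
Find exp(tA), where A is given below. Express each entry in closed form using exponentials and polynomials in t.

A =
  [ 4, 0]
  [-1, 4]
e^{tA} =
  [exp(4*t), 0]
  [-t*exp(4*t), exp(4*t)]

Strategy: write A = P · J · P⁻¹ where J is a Jordan canonical form, so e^{tA} = P · e^{tJ} · P⁻¹, and e^{tJ} can be computed block-by-block.

A has Jordan form
J =
  [4, 1]
  [0, 4]
(up to reordering of blocks).

Per-block formulas:
  For a 2×2 Jordan block J_2(4): exp(t · J_2(4)) = e^(4t)·(I + t·N), where N is the 2×2 nilpotent shift.

After assembling e^{tJ} and conjugating by P, we get:

e^{tA} =
  [exp(4*t), 0]
  [-t*exp(4*t), exp(4*t)]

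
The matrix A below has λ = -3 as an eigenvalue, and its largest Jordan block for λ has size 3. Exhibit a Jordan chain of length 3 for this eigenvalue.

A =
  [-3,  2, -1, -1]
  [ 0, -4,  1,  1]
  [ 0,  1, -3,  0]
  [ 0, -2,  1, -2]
A Jordan chain for λ = -3 of length 3:
v_1 = (-1, 0, -1, 1)ᵀ
v_2 = (2, -1, 1, -2)ᵀ
v_3 = (0, 1, 0, 0)ᵀ

Let N = A − (-3)·I. We want v_3 with N^3 v_3 = 0 but N^2 v_3 ≠ 0; then v_{j-1} := N · v_j for j = 3, …, 2.

Pick v_3 = (0, 1, 0, 0)ᵀ.
Then v_2 = N · v_3 = (2, -1, 1, -2)ᵀ.
Then v_1 = N · v_2 = (-1, 0, -1, 1)ᵀ.

Sanity check: (A − (-3)·I) v_1 = (0, 0, 0, 0)ᵀ = 0. ✓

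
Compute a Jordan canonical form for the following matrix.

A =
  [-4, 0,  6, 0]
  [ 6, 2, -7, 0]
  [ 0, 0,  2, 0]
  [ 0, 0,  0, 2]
J_1(-4) ⊕ J_2(2) ⊕ J_1(2)

The characteristic polynomial is
  det(x·I − A) = x^4 - 2*x^3 - 12*x^2 + 40*x - 32 = (x - 2)^3*(x + 4)

Eigenvalues and multiplicities (the geometric multiplicity of λ is n − rank(A − λI), which equals the number of Jordan blocks for λ):
  λ = -4: algebraic multiplicity = 1, geometric multiplicity = 1
  λ = 2: algebraic multiplicity = 3, geometric multiplicity = 2

Determining the block sizes for each eigenvalue:
  λ = -4: one block (gm = 1), so the single block has size am = 1 → block sizes [1]
  λ = 2: 2 blocks summing to 3 forces exactly one block of size 2 and the rest size 1 → block sizes [2, 1]

Assembling the blocks gives a Jordan form
J =
  [-4, 0, 0, 0]
  [ 0, 2, 1, 0]
  [ 0, 0, 2, 0]
  [ 0, 0, 0, 2]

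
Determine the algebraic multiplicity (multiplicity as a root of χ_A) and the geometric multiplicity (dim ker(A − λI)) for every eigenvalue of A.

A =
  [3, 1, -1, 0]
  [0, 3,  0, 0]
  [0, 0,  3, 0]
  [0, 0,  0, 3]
λ = 3: alg = 4, geom = 3

Step 1 — factor the characteristic polynomial to read off the algebraic multiplicities:
  χ_A(x) = (x - 3)^4

Step 2 — compute geometric multiplicities via the rank-nullity identity g(λ) = n − rank(A − λI):
  rank(A − (3)·I) = 1, so dim ker(A − (3)·I) = n − 1 = 3

Summary:
  λ = 3: algebraic multiplicity = 4, geometric multiplicity = 3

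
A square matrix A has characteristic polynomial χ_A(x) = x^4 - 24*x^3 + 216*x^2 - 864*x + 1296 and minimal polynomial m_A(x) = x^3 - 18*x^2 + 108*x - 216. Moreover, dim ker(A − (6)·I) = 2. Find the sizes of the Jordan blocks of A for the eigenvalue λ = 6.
Block sizes for λ = 6: [3, 1]

Step 1 — from the characteristic polynomial, algebraic multiplicity of λ = 6 is 4. From dim ker(A − (6)·I) = 2, there are exactly 2 Jordan blocks for λ = 6.
Step 2 — from the minimal polynomial, the factor (x − 6)^3 tells us the largest block for λ = 6 has size 3.
Step 3 — with total size 4, 2 blocks, and largest block 3, the block sizes (in nonincreasing order) are [3, 1].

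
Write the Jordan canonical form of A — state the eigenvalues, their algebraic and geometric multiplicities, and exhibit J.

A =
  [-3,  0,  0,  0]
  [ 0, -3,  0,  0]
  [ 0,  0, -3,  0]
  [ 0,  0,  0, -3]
J_1(-3) ⊕ J_1(-3) ⊕ J_1(-3) ⊕ J_1(-3)

The characteristic polynomial is
  det(x·I − A) = x^4 + 12*x^3 + 54*x^2 + 108*x + 81 = (x + 3)^4

Eigenvalues and multiplicities (the geometric multiplicity of λ is n − rank(A − λI), which equals the number of Jordan blocks for λ):
  λ = -3: algebraic multiplicity = 4, geometric multiplicity = 4

Determining the block sizes for each eigenvalue:
  λ = -3: gm = am = 4, so every block has size 1 → block sizes [1, 1, 1, 1]

Assembling the blocks gives a Jordan form
J =
  [-3,  0,  0,  0]
  [ 0, -3,  0,  0]
  [ 0,  0, -3,  0]
  [ 0,  0,  0, -3]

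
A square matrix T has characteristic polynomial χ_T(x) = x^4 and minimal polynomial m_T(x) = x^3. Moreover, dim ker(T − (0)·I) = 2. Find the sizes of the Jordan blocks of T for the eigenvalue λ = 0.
Block sizes for λ = 0: [3, 1]

Step 1 — from the characteristic polynomial, algebraic multiplicity of λ = 0 is 4. From dim ker(T − (0)·I) = 2, there are exactly 2 Jordan blocks for λ = 0.
Step 2 — from the minimal polynomial, the factor (x − 0)^3 tells us the largest block for λ = 0 has size 3.
Step 3 — with total size 4, 2 blocks, and largest block 3, the block sizes (in nonincreasing order) are [3, 1].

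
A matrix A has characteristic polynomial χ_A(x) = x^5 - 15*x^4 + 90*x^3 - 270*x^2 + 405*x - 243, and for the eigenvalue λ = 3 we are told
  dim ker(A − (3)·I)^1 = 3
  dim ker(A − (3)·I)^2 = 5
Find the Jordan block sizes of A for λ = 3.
Block sizes for λ = 3: [2, 2, 1]

From the dimensions of kernels of powers, the number of Jordan blocks of size at least j is d_j − d_{j−1} where d_j = dim ker(N^j) (with d_0 = 0). Computing the differences gives [3, 2].
The number of blocks of size exactly k is (#blocks of size ≥ k) − (#blocks of size ≥ k + 1), so the partition is: 1 block(s) of size 1, 2 block(s) of size 2.
In nonincreasing order the block sizes are [2, 2, 1].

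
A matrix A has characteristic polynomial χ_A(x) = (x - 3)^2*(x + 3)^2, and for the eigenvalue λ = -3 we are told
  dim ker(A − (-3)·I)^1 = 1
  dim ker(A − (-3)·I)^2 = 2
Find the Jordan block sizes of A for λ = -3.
Block sizes for λ = -3: [2]

From the dimensions of kernels of powers, the number of Jordan blocks of size at least j is d_j − d_{j−1} where d_j = dim ker(N^j) (with d_0 = 0). Computing the differences gives [1, 1].
The number of blocks of size exactly k is (#blocks of size ≥ k) − (#blocks of size ≥ k + 1), so the partition is: 1 block(s) of size 2.
In nonincreasing order the block sizes are [2].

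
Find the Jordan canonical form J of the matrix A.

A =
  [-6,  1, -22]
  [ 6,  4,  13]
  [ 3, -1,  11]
J_3(3)

The characteristic polynomial is
  det(x·I − A) = x^3 - 9*x^2 + 27*x - 27 = (x - 3)^3

Eigenvalues and multiplicities (the geometric multiplicity of λ is n − rank(A − λI), which equals the number of Jordan blocks for λ):
  λ = 3: algebraic multiplicity = 3, geometric multiplicity = 1

Determining the block sizes for each eigenvalue:
  λ = 3: one block (gm = 1), so the single block has size am = 3 → block sizes [3]

Assembling the blocks gives a Jordan form
J =
  [3, 1, 0]
  [0, 3, 1]
  [0, 0, 3]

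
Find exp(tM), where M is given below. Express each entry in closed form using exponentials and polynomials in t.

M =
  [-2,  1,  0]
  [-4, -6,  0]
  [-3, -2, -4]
e^{tM} =
  [2*t*exp(-4*t) + exp(-4*t), t*exp(-4*t), 0]
  [-4*t*exp(-4*t), -2*t*exp(-4*t) + exp(-4*t), 0]
  [t^2*exp(-4*t) - 3*t*exp(-4*t), t^2*exp(-4*t)/2 - 2*t*exp(-4*t), exp(-4*t)]

Strategy: write M = P · J · P⁻¹ where J is a Jordan canonical form, so e^{tM} = P · e^{tJ} · P⁻¹, and e^{tJ} can be computed block-by-block.

M has Jordan form
J =
  [-4,  1,  0]
  [ 0, -4,  1]
  [ 0,  0, -4]
(up to reordering of blocks).

Per-block formulas:
  For a 3×3 Jordan block J_3(-4): exp(t · J_3(-4)) = e^(-4t)·(I + t·N + (t^2/2)·N^2), where N is the 3×3 nilpotent shift.

After assembling e^{tJ} and conjugating by P, we get:

e^{tM} =
  [2*t*exp(-4*t) + exp(-4*t), t*exp(-4*t), 0]
  [-4*t*exp(-4*t), -2*t*exp(-4*t) + exp(-4*t), 0]
  [t^2*exp(-4*t) - 3*t*exp(-4*t), t^2*exp(-4*t)/2 - 2*t*exp(-4*t), exp(-4*t)]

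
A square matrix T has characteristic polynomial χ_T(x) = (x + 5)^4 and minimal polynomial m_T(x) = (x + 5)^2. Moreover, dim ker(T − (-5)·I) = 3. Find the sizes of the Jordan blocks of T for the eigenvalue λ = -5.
Block sizes for λ = -5: [2, 1, 1]

Step 1 — from the characteristic polynomial, algebraic multiplicity of λ = -5 is 4. From dim ker(T − (-5)·I) = 3, there are exactly 3 Jordan blocks for λ = -5.
Step 2 — from the minimal polynomial, the factor (x + 5)^2 tells us the largest block for λ = -5 has size 2.
Step 3 — with total size 4, 3 blocks, and largest block 2, the block sizes (in nonincreasing order) are [2, 1, 1].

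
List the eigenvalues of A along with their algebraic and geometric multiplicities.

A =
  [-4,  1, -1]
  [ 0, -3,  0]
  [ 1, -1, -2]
λ = -3: alg = 3, geom = 2

Step 1 — factor the characteristic polynomial to read off the algebraic multiplicities:
  χ_A(x) = (x + 3)^3

Step 2 — compute geometric multiplicities via the rank-nullity identity g(λ) = n − rank(A − λI):
  rank(A − (-3)·I) = 1, so dim ker(A − (-3)·I) = n − 1 = 2

Summary:
  λ = -3: algebraic multiplicity = 3, geometric multiplicity = 2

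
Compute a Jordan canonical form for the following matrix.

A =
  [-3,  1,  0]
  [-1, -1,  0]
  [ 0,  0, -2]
J_2(-2) ⊕ J_1(-2)

The characteristic polynomial is
  det(x·I − A) = x^3 + 6*x^2 + 12*x + 8 = (x + 2)^3

Eigenvalues and multiplicities (the geometric multiplicity of λ is n − rank(A − λI), which equals the number of Jordan blocks for λ):
  λ = -2: algebraic multiplicity = 3, geometric multiplicity = 2

Determining the block sizes for each eigenvalue:
  λ = -2: 2 blocks summing to 3 forces exactly one block of size 2 and the rest size 1 → block sizes [2, 1]

Assembling the blocks gives a Jordan form
J =
  [-2,  1,  0]
  [ 0, -2,  0]
  [ 0,  0, -2]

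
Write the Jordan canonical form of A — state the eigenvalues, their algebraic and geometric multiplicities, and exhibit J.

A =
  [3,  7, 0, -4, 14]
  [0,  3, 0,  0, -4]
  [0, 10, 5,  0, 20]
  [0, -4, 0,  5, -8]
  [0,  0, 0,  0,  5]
J_2(3) ⊕ J_1(5) ⊕ J_1(5) ⊕ J_1(5)

The characteristic polynomial is
  det(x·I − A) = x^5 - 21*x^4 + 174*x^3 - 710*x^2 + 1425*x - 1125 = (x - 5)^3*(x - 3)^2

Eigenvalues and multiplicities (the geometric multiplicity of λ is n − rank(A − λI), which equals the number of Jordan blocks for λ):
  λ = 3: algebraic multiplicity = 2, geometric multiplicity = 1
  λ = 5: algebraic multiplicity = 3, geometric multiplicity = 3

Determining the block sizes for each eigenvalue:
  λ = 3: one block (gm = 1), so the single block has size am = 2 → block sizes [2]
  λ = 5: gm = am = 3, so every block has size 1 → block sizes [1, 1, 1]

Assembling the blocks gives a Jordan form
J =
  [3, 1, 0, 0, 0]
  [0, 3, 0, 0, 0]
  [0, 0, 5, 0, 0]
  [0, 0, 0, 5, 0]
  [0, 0, 0, 0, 5]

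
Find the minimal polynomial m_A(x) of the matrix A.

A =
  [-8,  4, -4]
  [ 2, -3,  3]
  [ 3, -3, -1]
x^3 + 12*x^2 + 48*x + 64

The characteristic polynomial is χ_A(x) = (x + 4)^3, so the eigenvalues are known. The minimal polynomial is
  m_A(x) = Π_λ (x − λ)^{k_λ}
where k_λ is the size of the *largest* Jordan block for λ (equivalently, the smallest k with (A − λI)^k v = 0 for every generalised eigenvector v of λ).

  λ = -4: largest Jordan block has size 3, contributing (x + 4)^3

So m_A(x) = (x + 4)^3 = x^3 + 12*x^2 + 48*x + 64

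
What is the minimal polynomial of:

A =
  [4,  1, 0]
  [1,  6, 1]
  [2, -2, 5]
x^3 - 15*x^2 + 75*x - 125

The characteristic polynomial is χ_A(x) = (x - 5)^3, so the eigenvalues are known. The minimal polynomial is
  m_A(x) = Π_λ (x − λ)^{k_λ}
where k_λ is the size of the *largest* Jordan block for λ (equivalently, the smallest k with (A − λI)^k v = 0 for every generalised eigenvector v of λ).

  λ = 5: largest Jordan block has size 3, contributing (x − 5)^3

So m_A(x) = (x - 5)^3 = x^3 - 15*x^2 + 75*x - 125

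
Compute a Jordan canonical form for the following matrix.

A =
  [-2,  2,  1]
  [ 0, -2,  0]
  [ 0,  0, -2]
J_2(-2) ⊕ J_1(-2)

The characteristic polynomial is
  det(x·I − A) = x^3 + 6*x^2 + 12*x + 8 = (x + 2)^3

Eigenvalues and multiplicities (the geometric multiplicity of λ is n − rank(A − λI), which equals the number of Jordan blocks for λ):
  λ = -2: algebraic multiplicity = 3, geometric multiplicity = 2

Determining the block sizes for each eigenvalue:
  λ = -2: 2 blocks summing to 3 forces exactly one block of size 2 and the rest size 1 → block sizes [2, 1]

Assembling the blocks gives a Jordan form
J =
  [-2,  1,  0]
  [ 0, -2,  0]
  [ 0,  0, -2]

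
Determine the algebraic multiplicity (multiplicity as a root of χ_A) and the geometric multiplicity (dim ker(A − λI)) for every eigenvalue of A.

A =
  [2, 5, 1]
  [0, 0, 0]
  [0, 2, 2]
λ = 0: alg = 1, geom = 1; λ = 2: alg = 2, geom = 1

Step 1 — factor the characteristic polynomial to read off the algebraic multiplicities:
  χ_A(x) = x*(x - 2)^2

Step 2 — compute geometric multiplicities via the rank-nullity identity g(λ) = n − rank(A − λI):
  rank(A − (0)·I) = 2, so dim ker(A − (0)·I) = n − 2 = 1
  rank(A − (2)·I) = 2, so dim ker(A − (2)·I) = n − 2 = 1

Summary:
  λ = 0: algebraic multiplicity = 1, geometric multiplicity = 1
  λ = 2: algebraic multiplicity = 2, geometric multiplicity = 1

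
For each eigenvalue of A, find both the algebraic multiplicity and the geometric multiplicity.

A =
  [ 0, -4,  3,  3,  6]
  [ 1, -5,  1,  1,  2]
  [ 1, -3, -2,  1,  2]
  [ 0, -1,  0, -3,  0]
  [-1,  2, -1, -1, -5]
λ = -3: alg = 5, geom = 3

Step 1 — factor the characteristic polynomial to read off the algebraic multiplicities:
  χ_A(x) = (x + 3)^5

Step 2 — compute geometric multiplicities via the rank-nullity identity g(λ) = n − rank(A − λI):
  rank(A − (-3)·I) = 2, so dim ker(A − (-3)·I) = n − 2 = 3

Summary:
  λ = -3: algebraic multiplicity = 5, geometric multiplicity = 3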